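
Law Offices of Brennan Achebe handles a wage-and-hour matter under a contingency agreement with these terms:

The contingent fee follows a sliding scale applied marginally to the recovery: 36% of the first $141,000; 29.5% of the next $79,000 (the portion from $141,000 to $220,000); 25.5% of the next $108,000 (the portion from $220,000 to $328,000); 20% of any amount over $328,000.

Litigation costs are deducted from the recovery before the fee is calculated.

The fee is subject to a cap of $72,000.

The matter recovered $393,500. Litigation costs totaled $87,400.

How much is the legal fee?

$72,000.00

Fee base (net of costs): $393,500 − $87,400 = $306,100
First $141,000 at 36% = $50,760.00
Next $79,000 at 29.5% = $23,305.00
Remaining $86,100 at 25.5% = $21,955.50
Fee: $50,760.00 + $23,305.00 + $21,955.50 = $96,020.50
$96,020.50 exceeds the $72,000 cap, so the fee is capped at $72,000.00.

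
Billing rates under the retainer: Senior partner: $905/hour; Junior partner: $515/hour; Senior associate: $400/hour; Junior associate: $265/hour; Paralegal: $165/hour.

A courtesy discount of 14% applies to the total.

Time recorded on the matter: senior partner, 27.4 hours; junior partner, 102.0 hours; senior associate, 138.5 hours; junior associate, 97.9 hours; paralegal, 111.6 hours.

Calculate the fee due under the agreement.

$152,292.67

Senior partner: 27.4 × $905 = $24,797.00
Junior partner: 102.0 × $515 = $52,530.00
Senior associate: 138.5 × $400 = $55,400.00
Junior associate: 97.9 × $265 = $25,943.50
Paralegal: 111.6 × $165 = $18,414.00
Subtotal: $177,084.50
Less 14% discount: −$24,791.83
Total: $177,084.50 − $24,791.83 = $152,292.67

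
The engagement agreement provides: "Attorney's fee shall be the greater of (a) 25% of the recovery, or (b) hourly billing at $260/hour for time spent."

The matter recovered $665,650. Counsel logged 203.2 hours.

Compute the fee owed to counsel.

(a) 25% of $665,650 = $166,412.50
(b) 203.2 × $260 = $52,832.00
The greater is (a): $166,412.50.

$166,412.50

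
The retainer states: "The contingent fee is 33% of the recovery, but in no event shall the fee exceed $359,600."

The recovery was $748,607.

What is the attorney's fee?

$247,040.31

33% of $748,607 = $247,040.31
That is under the $359,600 cap.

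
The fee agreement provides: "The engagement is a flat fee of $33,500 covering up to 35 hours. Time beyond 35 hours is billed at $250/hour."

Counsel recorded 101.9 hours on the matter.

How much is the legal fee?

Flat fee: $33,500.00
Excess hours: 101.9 − 35 = 66.9
Overrun: 66.9 × $250 = $16,725.00
Total: $33,500.00 + $16,725.00 = $50,225.00

$50,225.00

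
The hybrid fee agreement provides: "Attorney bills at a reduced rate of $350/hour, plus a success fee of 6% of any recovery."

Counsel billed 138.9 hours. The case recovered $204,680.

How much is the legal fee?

Hourly: 138.9 × $350 = $48,615.00
Success fee: 6% of $204,680 = $12,280.80
Total: $48,615.00 + $12,280.80 = $60,895.80

$60,895.80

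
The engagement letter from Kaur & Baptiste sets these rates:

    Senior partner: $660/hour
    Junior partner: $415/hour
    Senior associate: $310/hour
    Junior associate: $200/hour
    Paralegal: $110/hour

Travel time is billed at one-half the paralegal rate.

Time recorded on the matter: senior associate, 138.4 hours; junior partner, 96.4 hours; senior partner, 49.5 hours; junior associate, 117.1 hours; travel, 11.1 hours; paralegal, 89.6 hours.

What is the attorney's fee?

Senior partner: 49.5 × $660 = $32,670.00
Junior partner: 96.4 × $415 = $40,006.00
Senior associate: 138.4 × $310 = $42,904.00
Junior associate: 117.1 × $200 = $23,420.00
Paralegal: 89.6 × $110 = $9,856.00
Subtotal: $32,670.00 + $40,006.00 + $42,904.00 + $23,420.00 + $9,856.00 = $148,856.00
Travel: 11.1 × ($110 ÷ 2) = 11.1 × $55.00 = $610.50
Total: $148,856.00 + $610.50 = $149,466.50

$149,466.50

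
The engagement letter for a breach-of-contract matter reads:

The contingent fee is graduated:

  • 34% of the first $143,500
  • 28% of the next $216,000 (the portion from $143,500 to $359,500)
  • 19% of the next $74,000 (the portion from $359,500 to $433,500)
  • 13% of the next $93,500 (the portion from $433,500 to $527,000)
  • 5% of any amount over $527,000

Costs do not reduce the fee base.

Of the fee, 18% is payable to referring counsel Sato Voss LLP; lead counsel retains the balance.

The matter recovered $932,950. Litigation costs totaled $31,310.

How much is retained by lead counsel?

Fee base is the gross recovery, $932,950; costs are reimbursed separately.
First $143,500 at 34% = $48,790.00
Next $216,000 at 28% = $60,480.00
Next $74,000 at 19% = $14,060.00
Next $93,500 at 13% = $12,155.00
Remaining $405,950 at 5% = $20,297.50
Fee: $48,790.00 + $60,480.00 + $14,060.00 + $12,155.00 + $20,297.50 = $155,782.50
Referral share: 18% of $155,782.50 = $28,040.85; lead counsel retains $155,782.50 − $28,040.85 = $127,741.65.

$127,741.65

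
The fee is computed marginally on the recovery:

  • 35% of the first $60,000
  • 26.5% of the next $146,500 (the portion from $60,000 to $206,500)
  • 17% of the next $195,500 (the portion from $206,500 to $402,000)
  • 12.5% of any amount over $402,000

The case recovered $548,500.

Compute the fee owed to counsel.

$111,370.00

First $60,000 at 35% = $21,000.00
Next $146,500 at 26.5% = $38,822.50
Next $195,500 at 17% = $33,235.00
Remaining $146,500 at 12.5% = $18,312.50
Fee: $21,000.00 + $38,822.50 + $33,235.00 + $18,312.50 = $111,370.00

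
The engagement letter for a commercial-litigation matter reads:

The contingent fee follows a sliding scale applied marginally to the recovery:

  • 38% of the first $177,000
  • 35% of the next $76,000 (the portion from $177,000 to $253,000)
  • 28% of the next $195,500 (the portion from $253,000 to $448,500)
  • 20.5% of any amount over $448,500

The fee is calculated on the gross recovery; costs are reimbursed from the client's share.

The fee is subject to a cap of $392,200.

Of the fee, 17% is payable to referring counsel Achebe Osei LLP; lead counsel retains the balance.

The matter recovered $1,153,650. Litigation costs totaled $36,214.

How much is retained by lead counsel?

Fee base is the gross recovery, $1,153,650; costs are reimbursed separately.
First $177,000 at 38% = $67,260.00
Next $76,000 at 35% = $26,600.00
Next $195,500 at 28% = $54,740.00
Remaining $705,150 at 20.5% = $144,555.75
Fee: $67,260.00 + $26,600.00 + $54,740.00 + $144,555.75 = $293,155.75
$293,155.75 is under the $392,200 cap.
Referral share: 17% of $293,155.75 = $49,836.48; lead counsel retains $293,155.75 − $49,836.48 = $243,319.27.

$243,319.27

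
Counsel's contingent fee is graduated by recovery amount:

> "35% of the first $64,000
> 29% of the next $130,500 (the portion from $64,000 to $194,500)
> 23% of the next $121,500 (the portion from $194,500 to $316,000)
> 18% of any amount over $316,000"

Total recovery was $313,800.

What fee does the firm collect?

First $64,000 at 35% = $22,400.00
Next $130,500 at 29% = $37,845.00
Remaining $119,300 at 23% = $27,439.00
Fee: $22,400.00 + $37,845.00 + $27,439.00 = $87,684.00

$87,684.00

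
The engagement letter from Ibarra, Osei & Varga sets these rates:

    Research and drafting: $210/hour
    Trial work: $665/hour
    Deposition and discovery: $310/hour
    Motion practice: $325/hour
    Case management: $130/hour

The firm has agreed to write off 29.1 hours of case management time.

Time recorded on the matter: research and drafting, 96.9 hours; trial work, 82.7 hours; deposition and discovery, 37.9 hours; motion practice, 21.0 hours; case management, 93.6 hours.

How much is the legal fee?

$102,303.50

Research and drafting: 96.9 × $210 = $20,349.00
Trial work: 82.7 × $665 = $54,995.50
Deposition and discovery: 37.9 × $310 = $11,749.00
Motion practice: 21.0 × $325 = $6,825.00
Case management: 93.6 × $130 = $12,168.00
Subtotal: $106,086.50
Write-off: 29.1 × $130 = $3,783.00
Total: $106,086.50 − $3,783.00 = $102,303.50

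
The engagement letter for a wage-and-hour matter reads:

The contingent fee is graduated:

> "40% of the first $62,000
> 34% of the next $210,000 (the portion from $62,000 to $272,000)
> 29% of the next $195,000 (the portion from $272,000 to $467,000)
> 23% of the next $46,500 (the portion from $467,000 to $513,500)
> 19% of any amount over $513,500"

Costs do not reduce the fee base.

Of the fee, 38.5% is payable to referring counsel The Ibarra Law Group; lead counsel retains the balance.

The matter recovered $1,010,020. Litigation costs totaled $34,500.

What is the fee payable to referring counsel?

$99,246.76

Fee base is the gross recovery, $1,010,020; costs are reimbursed separately.
First $62,000 at 40% = $24,800.00
Next $210,000 at 34% = $71,400.00
Next $195,000 at 29% = $56,550.00
Next $46,500 at 23% = $10,695.00
Remaining $496,520 at 19% = $94,338.80
Fee: $24,800.00 + $71,400.00 + $56,550.00 + $10,695.00 + $94,338.80 = $257,783.80
Referral share: 38.5% of $257,783.80 = $99,246.76; lead counsel retains $257,783.80 − $99,246.76 = $158,537.04.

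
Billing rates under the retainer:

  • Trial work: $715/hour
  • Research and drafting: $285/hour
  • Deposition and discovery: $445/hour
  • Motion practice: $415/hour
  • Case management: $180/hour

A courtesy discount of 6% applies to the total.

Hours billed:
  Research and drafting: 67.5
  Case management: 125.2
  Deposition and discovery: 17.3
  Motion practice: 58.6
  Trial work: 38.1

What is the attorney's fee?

$94,970.55

Trial work: 38.1 × $715 = $27,241.50
Research and drafting: 67.5 × $285 = $19,237.50
Deposition and discovery: 17.3 × $445 = $7,698.50
Motion practice: 58.6 × $415 = $24,319.00
Case management: 125.2 × $180 = $22,536.00
Subtotal: $101,032.50
Less 6% discount: −$6,061.95
Total: $101,032.50 − $6,061.95 = $94,970.55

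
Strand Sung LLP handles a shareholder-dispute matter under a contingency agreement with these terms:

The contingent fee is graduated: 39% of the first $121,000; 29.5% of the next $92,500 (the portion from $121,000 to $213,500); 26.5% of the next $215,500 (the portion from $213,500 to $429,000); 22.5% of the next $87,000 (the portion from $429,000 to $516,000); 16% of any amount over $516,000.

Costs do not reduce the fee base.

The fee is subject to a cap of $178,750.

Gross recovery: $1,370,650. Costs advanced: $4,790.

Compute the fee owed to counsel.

Fee base is the gross recovery, $1,370,650; costs are reimbursed separately.
First $121,000 at 39% = $47,190.00
Next $92,500 at 29.5% = $27,287.50
Next $215,500 at 26.5% = $57,107.50
Next $87,000 at 22.5% = $19,575.00
Remaining $854,650 at 16% = $136,744.00
Fee: $47,190.00 + $27,287.50 + $57,107.50 + $19,575.00 + $136,744.00 = $287,904.00
$287,904.00 exceeds the $178,750 cap, so the fee is capped at $178,750.00.

$178,750.00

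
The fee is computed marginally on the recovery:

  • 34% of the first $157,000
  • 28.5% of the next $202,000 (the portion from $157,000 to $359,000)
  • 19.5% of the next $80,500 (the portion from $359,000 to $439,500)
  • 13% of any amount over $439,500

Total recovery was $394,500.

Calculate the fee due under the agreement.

First $157,000 at 34% = $53,380.00
Next $202,000 at 28.5% = $57,570.00
Remaining $35,500 at 19.5% = $6,922.50
Fee: $53,380.00 + $57,570.00 + $6,922.50 = $117,872.50

$117,872.50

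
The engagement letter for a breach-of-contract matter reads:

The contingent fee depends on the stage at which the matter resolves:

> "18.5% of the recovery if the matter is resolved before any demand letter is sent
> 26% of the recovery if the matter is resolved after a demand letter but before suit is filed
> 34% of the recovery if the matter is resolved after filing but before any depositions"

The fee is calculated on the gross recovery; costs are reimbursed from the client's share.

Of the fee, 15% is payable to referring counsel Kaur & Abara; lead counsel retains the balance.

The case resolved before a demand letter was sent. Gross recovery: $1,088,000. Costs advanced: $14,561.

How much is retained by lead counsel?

Fee base is the gross recovery, $1,088,000; costs are reimbursed separately.
The matter resolved before a demand letter was sent, so the 18.5% rate applies.
$1,088,000 × 18.5% = $201,280.00
Referral share: 15% of $201,280.00 = $30,192.00; lead counsel retains $201,280.00 − $30,192.00 = $171,088.00.

$171,088.00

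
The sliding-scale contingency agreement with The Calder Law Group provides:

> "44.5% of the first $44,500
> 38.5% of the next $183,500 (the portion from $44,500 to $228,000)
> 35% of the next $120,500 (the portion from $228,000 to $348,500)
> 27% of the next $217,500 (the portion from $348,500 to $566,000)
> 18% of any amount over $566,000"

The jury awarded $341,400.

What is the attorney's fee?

First $44,500 at 44.5% = $19,802.50
Next $183,500 at 38.5% = $70,647.50
Remaining $113,400 at 35% = $39,690.00
Fee: $19,802.50 + $70,647.50 + $39,690.00 = $130,140.00

$130,140.00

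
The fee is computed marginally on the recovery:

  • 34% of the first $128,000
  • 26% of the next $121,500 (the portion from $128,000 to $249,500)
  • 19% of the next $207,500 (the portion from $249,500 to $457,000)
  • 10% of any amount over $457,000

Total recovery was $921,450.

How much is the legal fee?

$160,980.00

First $128,000 at 34% = $43,520.00
Next $121,500 at 26% = $31,590.00
Next $207,500 at 19% = $39,425.00
Remaining $464,450 at 10% = $46,445.00
Fee: $43,520.00 + $31,590.00 + $39,425.00 + $46,445.00 = $160,980.00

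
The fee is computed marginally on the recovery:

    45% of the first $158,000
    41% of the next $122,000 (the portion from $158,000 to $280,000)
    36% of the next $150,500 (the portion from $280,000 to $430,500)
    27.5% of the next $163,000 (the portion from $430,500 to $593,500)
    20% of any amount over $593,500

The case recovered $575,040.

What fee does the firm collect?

First $158,000 at 45% = $71,100.00
Next $122,000 at 41% = $50,020.00
Next $150,500 at 36% = $54,180.00
Remaining $144,540 at 27.5% = $39,748.50
Fee: $71,100.00 + $50,020.00 + $54,180.00 + $39,748.50 = $215,048.50

$215,048.50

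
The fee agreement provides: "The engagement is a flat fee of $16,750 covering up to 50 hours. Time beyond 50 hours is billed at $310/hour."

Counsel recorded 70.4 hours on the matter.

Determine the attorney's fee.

Flat fee: $16,750.00
Excess hours: 70.4 − 50 = 20.4
Overrun: 20.4 × $310 = $6,324.00
Total: $16,750.00 + $6,324.00 = $23,074.00

$23,074.00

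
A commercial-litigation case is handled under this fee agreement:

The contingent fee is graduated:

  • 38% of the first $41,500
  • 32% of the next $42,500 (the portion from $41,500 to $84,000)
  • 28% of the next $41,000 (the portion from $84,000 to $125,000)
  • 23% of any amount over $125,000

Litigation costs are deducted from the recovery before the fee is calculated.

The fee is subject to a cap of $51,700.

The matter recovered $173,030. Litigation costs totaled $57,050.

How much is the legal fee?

Fee base (net of costs): $173,030 − $57,050 = $115,980
First $41,500 at 38% = $15,770.00
Next $42,500 at 32% = $13,600.00
Remaining $31,980 at 28% = $8,954.40
Fee: $15,770.00 + $13,600.00 + $8,954.40 = $38,324.40
$38,324.40 is under the $51,700 cap.

$38,324.40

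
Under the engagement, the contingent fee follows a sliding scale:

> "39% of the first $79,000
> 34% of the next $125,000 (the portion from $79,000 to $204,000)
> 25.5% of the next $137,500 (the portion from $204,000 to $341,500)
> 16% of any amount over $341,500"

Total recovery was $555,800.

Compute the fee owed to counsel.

First $79,000 at 39% = $30,810.00
Next $125,000 at 34% = $42,500.00
Next $137,500 at 25.5% = $35,062.50
Remaining $214,300 at 16% = $34,288.00
Fee: $30,810.00 + $42,500.00 + $35,062.50 + $34,288.00 = $142,660.50

$142,660.50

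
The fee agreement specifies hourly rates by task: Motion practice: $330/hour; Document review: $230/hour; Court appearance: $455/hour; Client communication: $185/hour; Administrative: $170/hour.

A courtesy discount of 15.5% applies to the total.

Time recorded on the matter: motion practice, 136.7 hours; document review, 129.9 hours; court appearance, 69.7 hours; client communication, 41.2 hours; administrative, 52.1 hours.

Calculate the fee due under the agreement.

$104,087.52

Motion practice: 136.7 × $330 = $45,111.00
Document review: 129.9 × $230 = $29,877.00
Court appearance: 69.7 × $455 = $31,713.50
Client communication: 41.2 × $185 = $7,622.00
Administrative: 52.1 × $170 = $8,857.00
Subtotal: $123,180.50
Less 15.5% discount: −$19,092.98
Total: $123,180.50 − $19,092.98 = $104,087.52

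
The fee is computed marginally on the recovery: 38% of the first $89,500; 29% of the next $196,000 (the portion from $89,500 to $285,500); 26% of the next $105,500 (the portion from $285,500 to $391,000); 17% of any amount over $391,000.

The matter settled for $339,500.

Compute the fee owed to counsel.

First $89,500 at 38% = $34,010.00
Next $196,000 at 29% = $56,840.00
Remaining $54,000 at 26% = $14,040.00
Fee: $34,010.00 + $56,840.00 + $14,040.00 = $104,890.00

$104,890.00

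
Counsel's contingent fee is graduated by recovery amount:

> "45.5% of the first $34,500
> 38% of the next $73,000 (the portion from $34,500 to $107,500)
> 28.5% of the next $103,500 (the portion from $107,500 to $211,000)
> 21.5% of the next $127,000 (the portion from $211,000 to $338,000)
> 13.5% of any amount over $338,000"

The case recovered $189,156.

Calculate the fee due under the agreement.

$66,709.46

First $34,500 at 45.5% = $15,697.50
Next $73,000 at 38% = $27,740.00
Remaining $81,656 at 28.5% = $23,271.96
Fee: $15,697.50 + $27,740.00 + $23,271.96 = $66,709.46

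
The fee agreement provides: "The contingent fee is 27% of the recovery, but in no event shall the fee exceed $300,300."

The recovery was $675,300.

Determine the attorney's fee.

$182,331.00

27% of $675,300 = $182,331.00
That is under the $300,300 cap.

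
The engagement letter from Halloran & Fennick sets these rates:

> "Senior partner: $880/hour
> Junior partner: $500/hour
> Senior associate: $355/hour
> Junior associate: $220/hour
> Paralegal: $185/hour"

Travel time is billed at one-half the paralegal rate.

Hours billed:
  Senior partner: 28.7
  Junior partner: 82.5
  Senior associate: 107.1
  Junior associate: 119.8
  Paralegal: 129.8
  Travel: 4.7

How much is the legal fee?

$155,330.25

Senior partner: 28.7 × $880 = $25,256.00
Junior partner: 82.5 × $500 = $41,250.00
Senior associate: 107.1 × $355 = $38,020.50
Junior associate: 119.8 × $220 = $26,356.00
Paralegal: 129.8 × $185 = $24,013.00
Subtotal: $25,256.00 + $41,250.00 + $38,020.50 + $26,356.00 + $24,013.00 = $154,895.50
Travel: 4.7 × ($185 ÷ 2) = 4.7 × $92.50 = $434.75
Total: $154,895.50 + $434.75 = $155,330.25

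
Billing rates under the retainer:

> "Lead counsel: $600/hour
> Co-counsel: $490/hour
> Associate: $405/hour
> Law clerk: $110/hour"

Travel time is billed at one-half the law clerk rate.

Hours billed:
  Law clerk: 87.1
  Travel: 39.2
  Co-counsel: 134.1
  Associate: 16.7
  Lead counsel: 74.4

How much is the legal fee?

Lead counsel: 74.4 × $600 = $44,640.00
Co-counsel: 134.1 × $490 = $65,709.00
Associate: 16.7 × $405 = $6,763.50
Law clerk: 87.1 × $110 = $9,581.00
Subtotal: $44,640.00 + $65,709.00 + $6,763.50 + $9,581.00 = $126,693.50
Travel: 39.2 × ($110 ÷ 2) = 39.2 × $55.00 = $2,156.00
Total: $126,693.50 + $2,156.00 = $128,849.50

$128,849.50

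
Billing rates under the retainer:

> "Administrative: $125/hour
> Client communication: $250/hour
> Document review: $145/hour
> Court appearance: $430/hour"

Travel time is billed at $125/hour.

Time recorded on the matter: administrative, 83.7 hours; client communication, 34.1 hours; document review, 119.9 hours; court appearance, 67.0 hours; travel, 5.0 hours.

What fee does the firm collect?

Administrative: 83.7 × $125 = $10,462.50
Client communication: 34.1 × $250 = $8,525.00
Document review: 119.9 × $145 = $17,385.50
Court appearance: 67.0 × $430 = $28,810.00
Subtotal: $10,462.50 + $8,525.00 + $17,385.50 + $28,810.00 = $65,183.00
Travel: 5.0 × $125 = $625.00
Total: $65,183.00 + $625.00 = $65,808.00

$65,808.00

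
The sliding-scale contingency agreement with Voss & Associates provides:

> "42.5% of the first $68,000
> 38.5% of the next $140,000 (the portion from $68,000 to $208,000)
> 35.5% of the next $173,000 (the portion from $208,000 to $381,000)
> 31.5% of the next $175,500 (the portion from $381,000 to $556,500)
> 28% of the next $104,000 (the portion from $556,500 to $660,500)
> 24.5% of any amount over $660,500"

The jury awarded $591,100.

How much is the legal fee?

$209,185.50

First $68,000 at 42.5% = $28,900.00
Next $140,000 at 38.5% = $53,900.00
Next $173,000 at 35.5% = $61,415.00
Next $175,500 at 31.5% = $55,282.50
Remaining $34,600 at 28% = $9,688.00
Fee: $28,900.00 + $53,900.00 + $61,415.00 + $55,282.50 + $9,688.00 = $209,185.50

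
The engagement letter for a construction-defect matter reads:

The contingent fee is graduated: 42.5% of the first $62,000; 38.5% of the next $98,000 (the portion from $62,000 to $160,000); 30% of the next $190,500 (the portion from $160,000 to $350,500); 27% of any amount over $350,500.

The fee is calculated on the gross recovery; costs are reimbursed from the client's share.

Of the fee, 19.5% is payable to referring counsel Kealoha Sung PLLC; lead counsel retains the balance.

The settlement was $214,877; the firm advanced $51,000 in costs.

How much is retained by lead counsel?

$64,837.20

Fee base is the gross recovery, $214,877; costs are reimbursed separately.
First $62,000 at 42.5% = $26,350.00
Next $98,000 at 38.5% = $37,730.00
Remaining $54,877 at 30% = $16,463.10
Fee: $26,350.00 + $37,730.00 + $16,463.10 = $80,543.10
Referral share: 19.5% of $80,543.10 = $15,705.90; lead counsel retains $80,543.10 − $15,705.90 = $64,837.20.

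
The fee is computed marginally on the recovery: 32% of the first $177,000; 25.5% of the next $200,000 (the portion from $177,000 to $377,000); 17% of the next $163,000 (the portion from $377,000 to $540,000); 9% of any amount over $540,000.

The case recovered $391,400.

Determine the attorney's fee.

$110,088.00

First $177,000 at 32% = $56,640.00
Next $200,000 at 25.5% = $51,000.00
Remaining $14,400 at 17% = $2,448.00
Fee: $56,640.00 + $51,000.00 + $2,448.00 = $110,088.00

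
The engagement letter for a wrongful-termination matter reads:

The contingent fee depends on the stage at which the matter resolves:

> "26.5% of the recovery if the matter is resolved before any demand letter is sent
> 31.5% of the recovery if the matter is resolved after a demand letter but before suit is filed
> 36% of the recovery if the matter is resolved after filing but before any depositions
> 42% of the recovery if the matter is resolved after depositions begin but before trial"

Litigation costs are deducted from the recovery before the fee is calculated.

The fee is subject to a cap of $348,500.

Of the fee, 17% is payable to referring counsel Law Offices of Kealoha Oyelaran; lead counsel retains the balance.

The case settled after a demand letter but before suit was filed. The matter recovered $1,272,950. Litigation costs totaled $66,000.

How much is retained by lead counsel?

Fee base (net of costs): $1,272,950 − $66,000 = $1,206,950
The matter settled after a demand letter but before suit was filed, so the 31.5% rate applies.
$1,206,950 × 31.5% = $380,189.25
$380,189.25 exceeds the $348,500 cap, so the fee is capped at $348,500.00.
Referral share: 17% of $348,500.00 = $59,245.00; lead counsel retains $348,500.00 − $59,245.00 = $289,255.00.

$289,255.00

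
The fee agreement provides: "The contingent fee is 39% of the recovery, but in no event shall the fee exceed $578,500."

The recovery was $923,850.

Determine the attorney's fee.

39% of $923,850 = $360,301.50
That is under the $578,500 cap.

$360,301.50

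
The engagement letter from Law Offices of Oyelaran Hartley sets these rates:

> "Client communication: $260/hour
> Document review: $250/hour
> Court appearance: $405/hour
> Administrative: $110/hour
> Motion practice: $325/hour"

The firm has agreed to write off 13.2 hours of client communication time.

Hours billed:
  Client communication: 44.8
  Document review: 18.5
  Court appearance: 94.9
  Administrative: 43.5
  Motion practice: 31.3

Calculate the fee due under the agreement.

$66,233.00

Client communication: 44.8 × $260 = $11,648.00
Document review: 18.5 × $250 = $4,625.00
Court appearance: 94.9 × $405 = $38,434.50
Administrative: 43.5 × $110 = $4,785.00
Motion practice: 31.3 × $325 = $10,172.50
Subtotal: $69,665.00
Write-off: 13.2 × $260 = $3,432.00
Total: $69,665.00 − $3,432.00 = $66,233.00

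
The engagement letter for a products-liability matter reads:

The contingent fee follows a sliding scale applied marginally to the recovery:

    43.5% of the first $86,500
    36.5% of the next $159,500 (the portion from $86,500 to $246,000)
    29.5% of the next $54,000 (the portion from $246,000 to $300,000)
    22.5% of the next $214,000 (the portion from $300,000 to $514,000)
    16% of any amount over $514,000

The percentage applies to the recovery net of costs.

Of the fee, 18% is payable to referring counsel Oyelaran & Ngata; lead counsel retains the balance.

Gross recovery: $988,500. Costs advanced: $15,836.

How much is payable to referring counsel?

Fee base (net of costs): $988,500 − $15,836 = $972,664
First $86,500 at 43.5% = $37,627.50
Next $159,500 at 36.5% = $58,217.50
Next $54,000 at 29.5% = $15,930.00
Next $214,000 at 22.5% = $48,150.00
Remaining $458,664 at 16% = $73,386.24
Fee: $37,627.50 + $58,217.50 + $15,930.00 + $48,150.00 + $73,386.24 = $233,311.24
Referral share: 18% of $233,311.24 = $41,996.02; lead counsel retains $233,311.24 − $41,996.02 = $191,315.22.

$41,996.02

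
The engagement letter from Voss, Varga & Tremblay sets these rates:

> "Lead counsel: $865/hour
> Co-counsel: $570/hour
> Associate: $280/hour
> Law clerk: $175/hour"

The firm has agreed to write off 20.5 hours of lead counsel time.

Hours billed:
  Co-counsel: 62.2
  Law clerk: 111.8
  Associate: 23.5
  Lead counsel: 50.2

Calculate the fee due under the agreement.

$87,289.50

Lead counsel: 50.2 × $865 = $43,423.00
Co-counsel: 62.2 × $570 = $35,454.00
Associate: 23.5 × $280 = $6,580.00
Law clerk: 111.8 × $175 = $19,565.00
Subtotal: $105,022.00
Write-off: 20.5 × $865 = $17,732.50
Total: $105,022.00 − $17,732.50 = $87,289.50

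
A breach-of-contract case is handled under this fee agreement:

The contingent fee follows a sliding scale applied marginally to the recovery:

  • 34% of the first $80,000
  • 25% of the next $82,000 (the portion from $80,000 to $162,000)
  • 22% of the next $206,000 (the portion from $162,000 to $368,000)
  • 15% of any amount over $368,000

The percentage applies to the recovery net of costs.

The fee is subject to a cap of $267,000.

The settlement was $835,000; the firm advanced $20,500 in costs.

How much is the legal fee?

$159,995.00

Fee base (net of costs): $835,000 − $20,500 = $814,500
First $80,000 at 34% = $27,200.00
Next $82,000 at 25% = $20,500.00
Next $206,000 at 22% = $45,320.00
Remaining $446,500 at 15% = $66,975.00
Fee: $27,200.00 + $20,500.00 + $45,320.00 + $66,975.00 = $159,995.00
$159,995.00 is under the $267,000 cap.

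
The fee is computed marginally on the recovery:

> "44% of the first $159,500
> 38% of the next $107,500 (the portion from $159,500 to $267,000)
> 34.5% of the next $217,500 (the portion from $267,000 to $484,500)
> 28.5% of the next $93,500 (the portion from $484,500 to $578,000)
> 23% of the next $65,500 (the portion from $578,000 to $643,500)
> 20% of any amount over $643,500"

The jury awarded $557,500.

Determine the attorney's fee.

First $159,500 at 44% = $70,180.00
Next $107,500 at 38% = $40,850.00
Next $217,500 at 34.5% = $75,037.50
Remaining $73,000 at 28.5% = $20,805.00
Fee: $70,180.00 + $40,850.00 + $75,037.50 + $20,805.00 = $206,872.50

$206,872.50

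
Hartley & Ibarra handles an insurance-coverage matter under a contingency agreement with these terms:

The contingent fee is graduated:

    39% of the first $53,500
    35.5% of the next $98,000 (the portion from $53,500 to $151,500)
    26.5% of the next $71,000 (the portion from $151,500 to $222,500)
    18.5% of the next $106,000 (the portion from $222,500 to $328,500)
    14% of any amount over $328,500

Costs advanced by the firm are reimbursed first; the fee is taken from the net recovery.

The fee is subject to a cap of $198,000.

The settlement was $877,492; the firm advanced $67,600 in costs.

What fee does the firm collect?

$161,474.88

Fee base (net of costs): $877,492 − $67,600 = $809,892
First $53,500 at 39% = $20,865.00
Next $98,000 at 35.5% = $34,790.00
Next $71,000 at 26.5% = $18,815.00
Next $106,000 at 18.5% = $19,610.00
Remaining $481,392 at 14% = $67,394.88
Fee: $20,865.00 + $34,790.00 + $18,815.00 + $19,610.00 + $67,394.88 = $161,474.88
$161,474.88 is under the $198,000 cap.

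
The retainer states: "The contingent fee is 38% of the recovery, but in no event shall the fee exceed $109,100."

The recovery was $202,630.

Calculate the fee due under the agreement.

38% of $202,630 = $76,999.40
That is under the $109,100 cap.

$76,999.40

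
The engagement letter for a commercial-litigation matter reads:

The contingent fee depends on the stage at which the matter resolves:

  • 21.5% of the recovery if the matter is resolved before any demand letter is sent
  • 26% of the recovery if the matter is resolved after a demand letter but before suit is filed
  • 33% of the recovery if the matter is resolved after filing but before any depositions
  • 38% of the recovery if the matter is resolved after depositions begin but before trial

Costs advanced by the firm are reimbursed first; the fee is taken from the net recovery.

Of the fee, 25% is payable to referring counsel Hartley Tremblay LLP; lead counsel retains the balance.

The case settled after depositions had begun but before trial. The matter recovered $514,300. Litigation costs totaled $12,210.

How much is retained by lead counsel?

$143,095.65

Fee base (net of costs): $514,300 − $12,210 = $502,090
The matter settled after depositions had begun but before trial, so the 38% rate applies.
$502,090 × 38% = $190,794.20
Referral share: 25% of $190,794.20 = $47,698.55; lead counsel retains $190,794.20 − $47,698.55 = $143,095.65.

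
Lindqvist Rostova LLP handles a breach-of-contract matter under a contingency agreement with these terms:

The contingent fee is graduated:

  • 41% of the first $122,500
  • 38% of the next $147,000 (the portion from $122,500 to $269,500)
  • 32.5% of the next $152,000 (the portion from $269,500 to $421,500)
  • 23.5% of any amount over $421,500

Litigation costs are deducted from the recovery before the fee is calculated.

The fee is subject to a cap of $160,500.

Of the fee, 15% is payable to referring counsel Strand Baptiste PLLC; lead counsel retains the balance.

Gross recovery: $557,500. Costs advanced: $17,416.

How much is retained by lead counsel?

$136,425.00

Fee base (net of costs): $557,500 − $17,416 = $540,084
First $122,500 at 41% = $50,225.00
Next $147,000 at 38% = $55,860.00
Next $152,000 at 32.5% = $49,400.00
Remaining $118,584 at 23.5% = $27,867.24
Fee: $50,225.00 + $55,860.00 + $49,400.00 + $27,867.24 = $183,352.24
$183,352.24 exceeds the $160,500 cap, so the fee is capped at $160,500.00.
Referral share: 15% of $160,500.00 = $24,075.00; lead counsel retains $160,500.00 − $24,075.00 = $136,425.00.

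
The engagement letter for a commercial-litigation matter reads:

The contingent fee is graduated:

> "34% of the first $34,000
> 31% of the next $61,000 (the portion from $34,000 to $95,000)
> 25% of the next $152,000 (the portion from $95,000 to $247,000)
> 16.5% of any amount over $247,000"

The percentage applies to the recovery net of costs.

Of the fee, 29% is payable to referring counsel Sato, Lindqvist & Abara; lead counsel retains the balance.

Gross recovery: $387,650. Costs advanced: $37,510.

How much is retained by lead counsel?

$60,696.55

Fee base (net of costs): $387,650 − $37,510 = $350,140
First $34,000 at 34% = $11,560.00
Next $61,000 at 31% = $18,910.00
Next $152,000 at 25% = $38,000.00
Remaining $103,140 at 16.5% = $17,018.10
Fee: $11,560.00 + $18,910.00 + $38,000.00 + $17,018.10 = $85,488.10
Referral share: 29% of $85,488.10 = $24,791.55; lead counsel retains $85,488.10 − $24,791.55 = $60,696.55.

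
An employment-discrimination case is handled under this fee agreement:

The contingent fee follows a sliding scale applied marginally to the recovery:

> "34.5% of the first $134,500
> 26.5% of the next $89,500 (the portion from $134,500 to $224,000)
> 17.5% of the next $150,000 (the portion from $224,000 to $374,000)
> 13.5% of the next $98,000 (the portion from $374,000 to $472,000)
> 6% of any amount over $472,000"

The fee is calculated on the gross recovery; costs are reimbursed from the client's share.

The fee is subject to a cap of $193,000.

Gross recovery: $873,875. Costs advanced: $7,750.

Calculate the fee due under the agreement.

$133,712.50

Fee base is the gross recovery, $873,875; costs are reimbursed separately.
First $134,500 at 34.5% = $46,402.50
Next $89,500 at 26.5% = $23,717.50
Next $150,000 at 17.5% = $26,250.00
Next $98,000 at 13.5% = $13,230.00
Remaining $401,875 at 6% = $24,112.50
Fee: $46,402.50 + $23,717.50 + $26,250.00 + $13,230.00 + $24,112.50 = $133,712.50
$133,712.50 is under the $193,000 cap.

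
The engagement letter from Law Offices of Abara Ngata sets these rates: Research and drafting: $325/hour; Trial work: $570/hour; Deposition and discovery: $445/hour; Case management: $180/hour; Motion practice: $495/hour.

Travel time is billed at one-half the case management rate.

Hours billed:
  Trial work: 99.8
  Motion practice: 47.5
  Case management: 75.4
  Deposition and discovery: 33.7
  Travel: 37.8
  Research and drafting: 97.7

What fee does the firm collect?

Research and drafting: 97.7 × $325 = $31,752.50
Trial work: 99.8 × $570 = $56,886.00
Deposition and discovery: 33.7 × $445 = $14,996.50
Case management: 75.4 × $180 = $13,572.00
Motion practice: 47.5 × $495 = $23,512.50
Subtotal: $31,752.50 + $56,886.00 + $14,996.50 + $13,572.00 + $23,512.50 = $140,719.50
Travel: 37.8 × ($180 ÷ 2) = 37.8 × $90.00 = $3,402.00
Total: $140,719.50 + $3,402.00 = $144,121.50

$144,121.50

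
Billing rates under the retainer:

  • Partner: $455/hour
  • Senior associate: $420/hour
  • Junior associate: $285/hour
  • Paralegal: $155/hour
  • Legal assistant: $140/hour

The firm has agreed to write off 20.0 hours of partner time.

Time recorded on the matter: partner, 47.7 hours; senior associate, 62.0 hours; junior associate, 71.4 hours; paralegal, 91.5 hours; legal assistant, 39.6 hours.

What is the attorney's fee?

$78,719.00

Partner: 47.7 × $455 = $21,703.50
Senior associate: 62.0 × $420 = $26,040.00
Junior associate: 71.4 × $285 = $20,349.00
Paralegal: 91.5 × $155 = $14,182.50
Legal assistant: 39.6 × $140 = $5,544.00
Subtotal: $87,819.00
Write-off: 20.0 × $455 = $9,100.00
Total: $87,819.00 − $9,100.00 = $78,719.00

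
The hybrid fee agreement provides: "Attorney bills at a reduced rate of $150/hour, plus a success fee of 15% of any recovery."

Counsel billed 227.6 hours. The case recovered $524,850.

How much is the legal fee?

$112,867.50

Hourly: 227.6 × $150 = $34,140.00
Success fee: 15% of $524,850 = $78,727.50
Total: $34,140.00 + $78,727.50 = $112,867.50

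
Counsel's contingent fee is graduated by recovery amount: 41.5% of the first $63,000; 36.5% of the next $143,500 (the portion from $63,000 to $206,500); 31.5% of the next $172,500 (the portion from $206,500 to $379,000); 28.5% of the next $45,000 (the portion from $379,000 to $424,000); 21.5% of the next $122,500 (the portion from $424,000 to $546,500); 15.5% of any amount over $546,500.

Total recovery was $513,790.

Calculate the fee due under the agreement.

First $63,000 at 41.5% = $26,145.00
Next $143,500 at 36.5% = $52,377.50
Next $172,500 at 31.5% = $54,337.50
Next $45,000 at 28.5% = $12,825.00
Remaining $89,790 at 21.5% = $19,304.85
Fee: $26,145.00 + $52,377.50 + $54,337.50 + $12,825.00 + $19,304.85 = $164,989.85

$164,989.85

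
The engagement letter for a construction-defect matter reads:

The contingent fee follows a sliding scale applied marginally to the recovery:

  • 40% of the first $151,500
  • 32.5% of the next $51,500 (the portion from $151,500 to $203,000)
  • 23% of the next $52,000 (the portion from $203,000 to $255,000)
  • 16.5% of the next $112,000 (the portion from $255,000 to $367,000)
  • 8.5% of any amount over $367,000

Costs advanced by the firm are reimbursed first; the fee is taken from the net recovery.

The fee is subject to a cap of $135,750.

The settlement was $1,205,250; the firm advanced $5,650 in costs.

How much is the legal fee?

Fee base (net of costs): $1,205,250 − $5,650 = $1,199,600
First $151,500 at 40% = $60,600.00
Next $51,500 at 32.5% = $16,737.50
Next $52,000 at 23% = $11,960.00
Next $112,000 at 16.5% = $18,480.00
Remaining $832,600 at 8.5% = $70,771.00
Fee: $60,600.00 + $16,737.50 + $11,960.00 + $18,480.00 + $70,771.00 = $178,548.50
$178,548.50 exceeds the $135,750 cap, so the fee is capped at $135,750.00.

$135,750.00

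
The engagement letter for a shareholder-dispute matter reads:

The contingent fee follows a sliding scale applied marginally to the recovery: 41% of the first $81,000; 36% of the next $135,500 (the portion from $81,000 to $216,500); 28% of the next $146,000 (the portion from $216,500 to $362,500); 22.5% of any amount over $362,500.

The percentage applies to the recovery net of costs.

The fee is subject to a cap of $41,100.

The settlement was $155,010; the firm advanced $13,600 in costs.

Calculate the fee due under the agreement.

$41,100.00

Fee base (net of costs): $155,010 − $13,600 = $141,410
First $81,000 at 41% = $33,210.00
Remaining $60,410 at 36% = $21,747.60
Fee: $33,210.00 + $21,747.60 = $54,957.60
$54,957.60 exceeds the $41,100 cap, so the fee is capped at $41,100.00.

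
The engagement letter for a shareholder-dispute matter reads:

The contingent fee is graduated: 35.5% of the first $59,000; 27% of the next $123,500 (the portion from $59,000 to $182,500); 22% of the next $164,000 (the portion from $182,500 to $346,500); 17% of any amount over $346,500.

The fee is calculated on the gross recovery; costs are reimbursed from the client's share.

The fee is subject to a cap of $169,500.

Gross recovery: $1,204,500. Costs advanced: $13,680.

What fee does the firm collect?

$169,500.00

Fee base is the gross recovery, $1,204,500; costs are reimbursed separately.
First $59,000 at 35.5% = $20,945.00
Next $123,500 at 27% = $33,345.00
Next $164,000 at 22% = $36,080.00
Remaining $858,000 at 17% = $145,860.00
Fee: $20,945.00 + $33,345.00 + $36,080.00 + $145,860.00 = $236,230.00
$236,230.00 exceeds the $169,500 cap, so the fee is capped at $169,500.00.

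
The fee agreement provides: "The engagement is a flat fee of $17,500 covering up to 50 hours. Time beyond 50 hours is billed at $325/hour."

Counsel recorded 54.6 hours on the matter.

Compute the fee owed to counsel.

$18,995.00

Flat fee: $17,500.00
Excess hours: 54.6 − 50 = 4.6
Overrun: 4.6 × $325 = $1,495.00
Total: $17,500.00 + $1,495.00 = $18,995.00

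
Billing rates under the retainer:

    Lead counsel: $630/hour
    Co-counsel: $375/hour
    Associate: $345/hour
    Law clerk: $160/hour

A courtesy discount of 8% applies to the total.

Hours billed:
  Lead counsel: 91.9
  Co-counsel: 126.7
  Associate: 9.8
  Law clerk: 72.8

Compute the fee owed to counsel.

Lead counsel: 91.9 × $630 = $57,897.00
Co-counsel: 126.7 × $375 = $47,512.50
Associate: 9.8 × $345 = $3,381.00
Law clerk: 72.8 × $160 = $11,648.00
Subtotal: $120,438.50
Less 8% discount: −$9,635.08
Total: $120,438.50 − $9,635.08 = $110,803.42

$110,803.42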